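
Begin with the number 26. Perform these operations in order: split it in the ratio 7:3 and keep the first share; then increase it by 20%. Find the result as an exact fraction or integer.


Start with 26.
Step 1: Split 7:3, first share = 26 * 7/10 = 91/5
Step 2: Increase by 20%: 91/5 * 120/100 = 546/25
Final result = 546/25

546/25


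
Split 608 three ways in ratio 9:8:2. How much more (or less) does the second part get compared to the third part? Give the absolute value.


Total parts = 9 + 8 + 2 = 19
Value per part = 608 / 19 = 32
Shares: 9*32=288, 8*32=256, 2*32=64
Second share = 256, third share = 64
Difference = |256 - 64| = 192

192


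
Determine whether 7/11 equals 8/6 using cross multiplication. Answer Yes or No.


Cross multiply to check 7/11 = 8/6
Left cross product: 7 * 6 = 42
Right cross product: 11 * 8 = 88
42 != 88
Not equal, so proportions differ => No

No


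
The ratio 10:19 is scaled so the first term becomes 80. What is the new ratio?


Original ratio: 10:19
First term target: 80
Scale factor = 80 / 10 = 8
Multiply second term: 19 * 8 = 152
Equivalent ratio = 80:152

80:152


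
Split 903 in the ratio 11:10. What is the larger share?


Total parts = 11 + 10 = 21
Value per part = 903 / 21 = 43
First share = 11 * 43 = 473
Second share = 10 * 43 = 430
Larger share = 473

473


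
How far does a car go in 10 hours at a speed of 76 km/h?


Using distance = speed * time
Speed = 76 km/h
Time = 10 hours
Distance = 76 * 10
= 760 km

760


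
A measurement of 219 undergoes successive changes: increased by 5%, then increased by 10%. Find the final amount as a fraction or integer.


Start: 219
Step 1: increase by 5% => multiply by 105/100
  219 * 105/100 = 4599/20
Step 2: increase by 10% => multiply by 110/100
  4599/20 * 110/100 = 50589/200
Final value = 50589/200

50589/200


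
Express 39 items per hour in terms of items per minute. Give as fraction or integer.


Converting from per hour to per minute
Rate = 39 items per hour
Divide by 60: 39/60
= 13/20 items per minute

13/20


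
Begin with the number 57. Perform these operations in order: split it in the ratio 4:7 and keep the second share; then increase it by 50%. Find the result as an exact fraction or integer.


Start with 57.
Step 1: Split 4:7, second share = 57 * 7/11 = 399/11
Step 2: Increase by 50%: 399/11 * 150/100 = 1197/22
Final result = 1197/22

1197/22


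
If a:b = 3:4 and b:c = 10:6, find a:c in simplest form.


Given a:b = 3:4 and b:c = 10:6
Make b consistent. Multiply first ratio by 10: a:b = 30:40
Multiply second ratio by 4: b:c = 40:24
Now b = 40 in both, so a:b:c = 30:40:24
Therefore a:c = 30:24
Simplify by GCD: a:c = 5:4

5:4


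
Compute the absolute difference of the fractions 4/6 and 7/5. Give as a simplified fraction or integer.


Simplify: 4/6 = 2/3 and 7/5 = 7/5
Find common denominator: LCD = 15
Convert: 10/15 and 21/15
Difference = |10 - 21|/15 = 11/15
Simplified = 11/15

11/15


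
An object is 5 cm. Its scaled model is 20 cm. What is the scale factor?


Original length = 5 cm
Scaled length = 20 cm
Scale factor = 20 / 5
= 4

4


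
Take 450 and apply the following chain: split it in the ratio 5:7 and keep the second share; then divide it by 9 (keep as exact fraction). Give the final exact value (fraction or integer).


Start with 450.
Step 1: Split 5:7, second share = 450 * 7/12 = 525/2
Step 2: Divide by 9: 525/2 / 9 = 175/6
Final result = 175/6

175/6


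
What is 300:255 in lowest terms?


Find GCD(300, 255)
GCD = 15
Divide both by 15: 300/15 = 20, 255/15 = 17
Simplified ratio = 20:17

20:17


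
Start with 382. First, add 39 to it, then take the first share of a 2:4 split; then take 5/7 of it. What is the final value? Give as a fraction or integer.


Start with 382.
Step 1: Add 39: 382+39=421; split 2:4 first = 421*2/6 = 421/3
Step 2: Take 5/7: 421/3 * 5/7 = 2105/21
Final result = 2105/21

2105/21


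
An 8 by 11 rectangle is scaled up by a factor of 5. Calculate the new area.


Original dimensions: 8 x 11
Enlargement factor = 5
New width = 8 * 5 = 40
New height = 11 * 5 = 55
New area = 40 * 55 = 2200

2200


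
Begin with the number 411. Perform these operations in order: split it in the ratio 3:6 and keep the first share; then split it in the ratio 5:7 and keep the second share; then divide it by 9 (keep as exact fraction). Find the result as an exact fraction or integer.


Start with 411.
Step 1: Split 3:6, first share = 411 * 3/9 = 137
Step 2: Split 5:7, second share = 137 * 7/12 = 959/12
Step 3: Divide by 9: 959/12 / 9 = 959/108
Final result = 959/108

959/108


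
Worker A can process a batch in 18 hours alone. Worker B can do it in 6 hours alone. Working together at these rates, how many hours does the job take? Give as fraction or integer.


Rate of A = 1/18 job per hour
Rate of B = 1/6 job per hour
Combined rate = 1/18 + 1/6
Find common denominator: (6 + 18)/(18*6) = 24/108
Combined rate = 2/9 job per hour
Time together = 1 / (2/9) = 9/2 hours

9/2


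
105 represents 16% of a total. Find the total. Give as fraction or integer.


Given: 105 is 16% of the whole
Set up: 105 = 16/100 * whole
whole = 105 * 100 / 16
whole = 10500 / 16
whole = 2625/4

2625/4


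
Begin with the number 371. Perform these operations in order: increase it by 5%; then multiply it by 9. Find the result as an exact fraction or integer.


Start with 371.
Step 1: Increase by 5%: 371 * 105/100 = 7791/20
Step 2: Multiply by 9: 7791/20 * 9 = 70119/20
Final result = 70119/20

70119/20


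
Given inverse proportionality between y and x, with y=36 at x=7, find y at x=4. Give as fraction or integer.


Inverse proportion: y = k/x
Find k: k = 7 * 36 = 252
Compute y at x=4: y = 252/4
y = 63

63


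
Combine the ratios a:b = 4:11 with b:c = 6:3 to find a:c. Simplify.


Given a:b = 4:11 and b:c = 6:3
Make b consistent. Multiply first ratio by 6: a:b = 24:66
Multiply second ratio by 11: b:c = 66:33
Now b = 66 in both, so a:b:c = 24:66:33
Therefore a:c = 24:33
Simplify by GCD: a:c = 8:11

8:11


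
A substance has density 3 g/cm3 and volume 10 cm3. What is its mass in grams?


Using mass = density * volume
Density = 3 g/cm3
Volume = 10 cm3
Mass = 3 * 10
= 30 g

30


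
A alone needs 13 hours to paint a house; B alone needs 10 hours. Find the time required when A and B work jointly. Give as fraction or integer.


Rate of A = 1/13 job per hour
Rate of B = 1/10 job per hour
Combined rate = 1/13 + 1/10
Find common denominator: (10 + 13)/(13*10) = 23/130
Combined rate = 23/130 job per hour
Time together = 1 / (23/130) = 130/23 hours

130/23


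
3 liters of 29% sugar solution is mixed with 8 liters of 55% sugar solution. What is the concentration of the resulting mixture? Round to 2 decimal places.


Solute in mixture 1 = 29% of 3 L = 3*29/100 = 87/100 L
Solute in mixture 2 = 55% of 8 L = 8*55/100 = 22/5 L
Total solute = 87/100 + 22/5 = 527/100 L
Total volume = 3 + 8 = 11 L
Final concentration = 527/100/11 * 100 = 47.91%

47.91


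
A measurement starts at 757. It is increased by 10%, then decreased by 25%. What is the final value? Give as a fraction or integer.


Start: 757
Step 1: increase by 10% => multiply by 110/100
  757 * 110/100 = 8327/10
Step 2: decrease by 25% => multiply by 75/100
  8327/10 * 75/100 = 24981/40
Final value = 24981/40

24981/40


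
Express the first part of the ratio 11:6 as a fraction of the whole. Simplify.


Total parts = 11 + 6 = 17
First part fraction = 11/17
Simplify: 11/17 = 11/17

11/17


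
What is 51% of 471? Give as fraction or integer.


Compute 51% of 471
Convert percentage: 51% = 51/100
Multiply: 471 * 51/100
= 24021/100
= 24021/100

24021/100


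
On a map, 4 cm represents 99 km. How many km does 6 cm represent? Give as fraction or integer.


Map scale: 4 cm = 99 km
Measured distance on map = 6 cm
Set up proportion: 6 * 99 / 4
= 594 / 4
= 297/2 km

297/2


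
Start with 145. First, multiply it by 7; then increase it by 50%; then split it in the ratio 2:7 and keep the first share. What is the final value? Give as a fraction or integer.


Start with 145.
Step 1: Multiply by 7: 145 * 7 = 1015
Step 2: Increase by 50%: 1015 * 150/100 = 3045/2
Step 3: Split 2:7, first share = 3045/2 * 2/9 = 1015/3
Final result = 1015/3

1015/3


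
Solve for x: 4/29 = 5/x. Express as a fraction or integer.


Setting up: 4/29 = 5/x
Cross multiply: 4 * x = 29 * 5
4x = 145
x = 145/4
x = 145/4

145/4


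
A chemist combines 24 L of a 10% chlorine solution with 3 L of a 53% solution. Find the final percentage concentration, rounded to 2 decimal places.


Solute in mixture 1 = 10% of 24 L = 24*10/100 = 12/5 L
Solute in mixture 2 = 53% of 3 L = 3*53/100 = 159/100 L
Total solute = 12/5 + 159/100 = 399/100 L
Total volume = 24 + 3 = 27 L
Final concentration = 399/100/27 * 100 = 14.78%

14.78


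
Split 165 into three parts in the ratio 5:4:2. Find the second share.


Ratio = 5:4:2
Total parts = 5 + 4 + 2 = 11
Value per part = 165 / 11 = 15
First share = 5 * 15 = 75
Middle share = 4 * 15 = 60
Third share = 2 * 15 = 30

60


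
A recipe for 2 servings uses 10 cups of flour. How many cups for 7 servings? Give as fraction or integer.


Original: 10 cups for 2 servings
Target servings = 7
Scaling factor = 7/2
New amount = 10 * 7/2
= 70/2
= 35 cups

35


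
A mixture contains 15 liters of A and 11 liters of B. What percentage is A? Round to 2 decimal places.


Volume of A = 15 L
Volume of B = 11 L
Total volume = 15 + 11 = 26 L
Percentage of A = (15/26) * 100
= 57.69%

57.69


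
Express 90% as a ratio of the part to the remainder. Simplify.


Part = 90%, Remainder = 10%
Ratio = 90:10
GCD(90, 10) = 10
Simplify: 9:1 = 9:1

9:1


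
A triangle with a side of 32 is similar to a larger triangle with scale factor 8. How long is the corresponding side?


Similar triangles have proportional sides
Scale factor = 8
Smaller side = 32
Corresponding larger side = 32 * 8
= 256

256


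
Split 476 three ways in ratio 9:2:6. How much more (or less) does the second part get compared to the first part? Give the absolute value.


Total parts = 9 + 2 + 6 = 17
Value per part = 476 / 17 = 28
Shares: 9*28=252, 2*28=56, 6*28=168
Second share = 56, first share = 252
Difference = |56 - 252| = 196

196


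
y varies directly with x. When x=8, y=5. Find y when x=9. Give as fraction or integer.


Direct proportion: y = kx
Find k: k = 5/8 = 5/8
Compute y at x=9: y = 5/8 * 9
y = 45/8

45/8


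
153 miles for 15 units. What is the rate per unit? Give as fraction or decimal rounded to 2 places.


Total miles = 153
Number of units = 15
Unit rate = 153 / 15
= 10.20 miles per unit

10.20


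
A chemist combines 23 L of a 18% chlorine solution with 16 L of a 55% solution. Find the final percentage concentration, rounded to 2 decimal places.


Solute in mixture 1 = 18% of 23 L = 23*18/100 = 207/50 L
Solute in mixture 2 = 55% of 16 L = 16*55/100 = 44/5 L
Total solute = 207/50 + 44/5 = 647/50 L
Total volume = 23 + 16 = 39 L
Final concentration = 647/50/39 * 100 = 33.18%

33.18


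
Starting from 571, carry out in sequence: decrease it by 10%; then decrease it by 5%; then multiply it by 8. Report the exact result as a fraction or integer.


Start with 571.
Step 1: Decrease by 10%: 571 * 90/100 = 5139/10
Step 2: Decrease by 5%: 5139/10 * 95/100 = 97641/200
Step 3: Multiply by 8: 97641/200 * 8 = 97641/25
Final result = 97641/25

97641/25


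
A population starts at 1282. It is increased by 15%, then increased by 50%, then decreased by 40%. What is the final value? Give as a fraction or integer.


Start: 1282
Step 1: increase by 15% => multiply by 115/100
  1282 * 115/100 = 14743/10
Step 2: increase by 50% => multiply by 150/100
  14743/10 * 150/100 = 44229/20
Step 3: decrease by 40% => multiply by 60/100
  44229/20 * 60/100 = 132687/100
Final value = 132687/100

132687/100


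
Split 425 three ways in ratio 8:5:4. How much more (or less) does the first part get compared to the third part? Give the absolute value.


Total parts = 8 + 5 + 4 = 17
Value per part = 425 / 17 = 25
Shares: 8*25=200, 5*25=125, 4*25=100
First share = 200, third share = 100
Difference = |200 - 100| = 100

100


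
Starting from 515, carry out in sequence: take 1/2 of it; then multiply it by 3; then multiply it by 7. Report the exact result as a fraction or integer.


Start with 515.
Step 1: Take 1/2: 515 * 1/2 = 515/2
Step 2: Multiply by 3: 515/2 * 3 = 1545/2
Step 3: Multiply by 7: 1545/2 * 7 = 10815/2
Final result = 10815/2

10815/2


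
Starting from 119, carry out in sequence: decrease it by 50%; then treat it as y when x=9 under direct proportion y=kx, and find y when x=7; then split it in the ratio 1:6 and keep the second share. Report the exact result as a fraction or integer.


Start with 119.
Step 1: Decrease by 50%: 119 * 50/100 = 119/2
Step 2: Direct prop: k = (119/2)/9; new y = k*7 = 119/2*7/9 = 833/18
Step 3: Split 1:6, second share = 833/18 * 6/7 = 119/3
Final result = 119/3

119/3


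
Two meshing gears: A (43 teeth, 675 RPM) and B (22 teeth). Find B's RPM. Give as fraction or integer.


Gear ratio: teeth_A * RPM_A = teeth_B * RPM_B
43 * 675 = 22 * RPM_B
29025 = 22 * RPM_B
RPM_B = 29025 / 22
RPM_B = 29025/22

29025/22


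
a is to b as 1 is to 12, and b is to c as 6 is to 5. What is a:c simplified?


Given a:b = 1:12 and b:c = 6:5
Make b consistent. Multiply first ratio by 6: a:b = 6:72
Multiply second ratio by 12: b:c = 72:60
Now b = 72 in both, so a:b:c = 6:72:60
Therefore a:c = 6:60
Simplify by GCD: a:c = 1:10

1:10


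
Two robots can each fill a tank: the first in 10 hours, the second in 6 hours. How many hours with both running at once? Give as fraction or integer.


Rate of A = 1/10 job per hour
Rate of B = 1/6 job per hour
Combined rate = 1/10 + 1/6
Find common denominator: (6 + 10)/(10*6) = 16/60
Combined rate = 4/15 job per hour
Time together = 1 / (4/15) = 15/4 hours

15/4


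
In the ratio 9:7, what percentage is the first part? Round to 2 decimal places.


Total parts = 9 + 7 = 16
First part fraction = 9/16
Percentage = (9/16) * 100
= 0.5625 * 100
= 56.25%

56.25


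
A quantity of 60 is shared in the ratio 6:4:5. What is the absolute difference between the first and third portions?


Total parts = 6 + 4 + 5 = 15
Value per part = 60 / 15 = 4
Shares: 6*4=24, 4*4=16, 5*4=20
First share = 24, third share = 20
Difference = |24 - 20| = 4

4


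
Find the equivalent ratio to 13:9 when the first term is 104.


Original ratio: 13:9
First term target: 104
Scale factor = 104 / 13 = 8
Multiply second term: 9 * 8 = 72
Equivalent ratio = 104:72

104:72


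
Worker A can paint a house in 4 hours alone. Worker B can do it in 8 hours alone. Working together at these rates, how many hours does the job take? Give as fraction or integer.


Rate of A = 1/4 job per hour
Rate of B = 1/8 job per hour
Combined rate = 1/4 + 1/8
Find common denominator: (8 + 4)/(4*8) = 12/32
Combined rate = 3/8 job per hour
Time together = 1 / (3/8) = 8/3 hours

8/3


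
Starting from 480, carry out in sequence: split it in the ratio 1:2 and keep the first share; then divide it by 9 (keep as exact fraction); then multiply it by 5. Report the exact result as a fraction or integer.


Start with 480.
Step 1: Split 1:2, first share = 480 * 1/3 = 160
Step 2: Divide by 9: 160 / 9 = 160/9
Step 3: Multiply by 5: 160/9 * 5 = 800/9
Final result = 800/9

800/9


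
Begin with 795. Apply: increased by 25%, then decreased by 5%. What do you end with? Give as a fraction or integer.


Start: 795
Step 1: increase by 25% => multiply by 125/100
  795 * 125/100 = 3975/4
Step 2: decrease by 5% => multiply by 95/100
  3975/4 * 95/100 = 15105/16
Final value = 15105/16

15105/16


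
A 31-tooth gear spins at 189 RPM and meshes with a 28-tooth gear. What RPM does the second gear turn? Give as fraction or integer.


Gear ratio: teeth_A * RPM_A = teeth_B * RPM_B
31 * 189 = 28 * RPM_B
5859 = 28 * RPM_B
RPM_B = 5859 / 28
RPM_B = 837/4

837/4


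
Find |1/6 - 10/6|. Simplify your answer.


Simplify: 1/6 = 1/6 and 10/6 = 5/3
Find common denominator: LCD = 6
Convert: 1/6 and 10/6
Difference = |1 - 10|/6 = 9/6
Simplified = 3/2

3/2


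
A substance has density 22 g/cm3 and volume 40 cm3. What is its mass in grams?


Using mass = density * volume
Density = 22 g/cm3
Volume = 40 cm3
Mass = 22 * 40
= 880 g

880


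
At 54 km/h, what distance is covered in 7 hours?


Using distance = speed * time
Speed = 54 km/h
Time = 7 hours
Distance = 54 * 7
= 378 km

378


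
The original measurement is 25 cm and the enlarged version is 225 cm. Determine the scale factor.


Original length = 25 cm
Scaled length = 225 cm
Scale factor = 225 / 25
= 9

9


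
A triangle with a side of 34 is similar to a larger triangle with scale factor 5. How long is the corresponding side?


Similar triangles have proportional sides
Scale factor = 5
Smaller side = 34
Corresponding larger side = 34 * 5
= 170

170


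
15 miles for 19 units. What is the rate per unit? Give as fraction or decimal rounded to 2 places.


Total miles = 15
Number of units = 19
Unit rate = 15 / 19
= 0.79 miles per unit

0.79


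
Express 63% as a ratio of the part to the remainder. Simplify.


Part = 63%, Remainder = 37%
Ratio = 63:37
GCD(63, 37) = 1
Simplify: 63:37 = 63:37

63:37


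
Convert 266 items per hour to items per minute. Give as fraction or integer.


Converting from per hour to per minute
Rate = 266 items per hour
Divide by 60: 266/60
= 133/30 items per minute

133/30


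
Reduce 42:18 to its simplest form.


Find GCD(42, 18)
GCD = 6
Divide both by 6: 42/6 = 7, 18/6 = 3
Simplified ratio = 7:3

7:3


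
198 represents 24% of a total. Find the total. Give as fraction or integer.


Given: 198 is 24% of the whole
Set up: 198 = 24/100 * whole
whole = 198 * 100 / 24
whole = 19800 / 24
whole = 825

825


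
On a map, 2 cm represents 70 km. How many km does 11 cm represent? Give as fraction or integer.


Map scale: 2 cm = 70 km
Measured distance on map = 11 cm
Set up proportion: 11 * 70 / 2
= 770 / 2
= 385 km

385


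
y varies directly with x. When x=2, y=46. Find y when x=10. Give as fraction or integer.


Direct proportion: y = kx
Find k: k = 46/2 = 23
Compute y at x=10: y = 23 * 10
y = 230

230


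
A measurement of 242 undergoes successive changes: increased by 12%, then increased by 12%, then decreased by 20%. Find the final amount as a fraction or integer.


Start: 242
Step 1: increase by 12% => multiply by 112/100
  242 * 112/100 = 6776/25
Step 2: increase by 12% => multiply by 112/100
  6776/25 * 112/100 = 189728/625
Step 3: decrease by 20% => multiply by 80/100
  189728/625 * 80/100 = 758912/3125
Final value = 758912/3125

758912/3125


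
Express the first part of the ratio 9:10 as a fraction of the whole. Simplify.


Total parts = 9 + 10 = 19
First part fraction = 9/19
Simplify: 9/19 = 9/19

9/19


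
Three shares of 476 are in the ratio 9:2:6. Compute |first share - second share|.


Total parts = 9 + 2 + 6 = 17
Value per part = 476 / 17 = 28
Shares: 9*28=252, 2*28=56, 6*28=168
First share = 252, second share = 56
Difference = |252 - 56| = 196

196


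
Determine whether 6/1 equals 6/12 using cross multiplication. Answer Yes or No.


Cross multiply to check 6/1 = 6/12
Left cross product: 6 * 12 = 72
Right cross product: 1 * 6 = 6
72 != 6
Not equal, so proportions differ => No

No


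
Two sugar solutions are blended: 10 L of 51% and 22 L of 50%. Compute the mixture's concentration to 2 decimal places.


Solute in mixture 1 = 51% of 10 L = 10*51/100 = 51/10 L
Solute in mixture 2 = 50% of 22 L = 22*50/100 = 11 L
Total solute = 51/10 + 11 = 161/10 L
Total volume = 10 + 22 = 32 L
Final concentration = 161/10/32 * 100 = 50.31%

50.31


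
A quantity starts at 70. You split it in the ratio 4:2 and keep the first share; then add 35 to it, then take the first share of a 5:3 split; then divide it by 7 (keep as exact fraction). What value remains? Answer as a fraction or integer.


Start with 70.
Step 1: Split 4:2, first share = 70 * 4/6 = 140/3
Step 2: Add 35: 140/3+35=245/3; split 5:3 first = 245/3*5/8 = 1225/24
Step 3: Divide by 7: 1225/24 / 7 = 175/24
Final result = 175/24

175/24


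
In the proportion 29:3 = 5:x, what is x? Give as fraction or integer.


Setting up: 29/3 = 5/x
Cross multiply: 29 * x = 3 * 5
29x = 15
x = 15/29
x = 15/29

15/29


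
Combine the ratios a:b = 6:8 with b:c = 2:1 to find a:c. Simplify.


Given a:b = 6:8 and b:c = 2:1
Make b consistent. Multiply first ratio by 2: a:b = 12:16
Multiply second ratio by 8: b:c = 16:8
Now b = 16 in both, so a:b:c = 12:16:8
Therefore a:c = 12:8
Simplify by GCD: a:c = 3:2

3:2


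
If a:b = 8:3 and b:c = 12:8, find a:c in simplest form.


Given a:b = 8:3 and b:c = 12:8
Make b consistent. Multiply first ratio by 12: a:b = 96:36
Multiply second ratio by 3: b:c = 36:24
Now b = 36 in both, so a:b:c = 96:36:24
Therefore a:c = 96:24
Simplify by GCD: a:c = 4:1

4:1


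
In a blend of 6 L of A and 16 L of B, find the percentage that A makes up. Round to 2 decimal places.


Volume of A = 6 L
Volume of B = 16 L
Total volume = 6 + 16 = 22 L
Percentage of A = (6/22) * 100
= 27.27%

27.27


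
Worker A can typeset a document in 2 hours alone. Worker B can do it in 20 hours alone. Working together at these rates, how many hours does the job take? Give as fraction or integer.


Rate of A = 1/2 job per hour
Rate of B = 1/20 job per hour
Combined rate = 1/2 + 1/20
Find common denominator: (20 + 2)/(2*20) = 22/40
Combined rate = 11/20 job per hour
Time together = 1 / (11/20) = 20/11 hours

20/11


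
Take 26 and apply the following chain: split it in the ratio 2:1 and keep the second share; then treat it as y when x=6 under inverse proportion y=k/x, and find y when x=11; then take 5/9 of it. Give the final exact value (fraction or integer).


Start with 26.
Step 1: Split 2:1, second share = 26 * 1/3 = 26/3
Step 2: Inverse prop: k = (26/3)*6; new y = k/11 = 26/3*6/11 = 52/11
Step 3: Take 5/9: 52/11 * 5/9 = 260/99
Final result = 260/99

260/99


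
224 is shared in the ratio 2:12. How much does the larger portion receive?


Total parts = 2 + 12 = 14
Value per part = 224 / 14 = 16
First share = 2 * 16 = 32
Second share = 12 * 16 = 192
Larger share = 192

192


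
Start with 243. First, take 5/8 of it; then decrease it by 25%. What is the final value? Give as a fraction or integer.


Start with 243.
Step 1: Take 5/8: 243 * 5/8 = 1215/8
Step 2: Decrease by 25%: 1215/8 * 75/100 = 3645/32
Final result = 3645/32

3645/32


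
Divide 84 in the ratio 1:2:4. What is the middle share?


Ratio = 1:2:4
Total parts = 1 + 2 + 4 = 7
Value per part = 84 / 7 = 12
First share = 1 * 12 = 12
Middle share = 2 * 12 = 24
Third share = 4 * 12 = 48

24


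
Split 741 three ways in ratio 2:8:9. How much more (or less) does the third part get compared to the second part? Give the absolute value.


Total parts = 2 + 8 + 9 = 19
Value per part = 741 / 19 = 39
Shares: 2*39=78, 8*39=312, 9*39=351
Third share = 351, second share = 312
Difference = |351 - 312| = 39

39


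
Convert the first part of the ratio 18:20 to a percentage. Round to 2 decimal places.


Total parts = 18 + 20 = 38
First part fraction = 18/38
Percentage = (18/38) * 100
= 0.473684 * 100
= 47.37%

47.37


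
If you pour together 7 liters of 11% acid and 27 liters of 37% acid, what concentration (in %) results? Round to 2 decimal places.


Solute in mixture 1 = 11% of 7 L = 7*11/100 = 77/100 L
Solute in mixture 2 = 37% of 27 L = 27*37/100 = 999/100 L
Total solute = 77/100 + 999/100 = 269/25 L
Total volume = 7 + 27 = 34 L
Final concentration = 269/25/34 * 100 = 31.65%

31.65


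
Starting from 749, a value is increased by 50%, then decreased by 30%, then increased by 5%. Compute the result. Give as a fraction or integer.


Start: 749
Step 1: increase by 50% => multiply by 150/100
  749 * 150/100 = 2247/2
Step 2: decrease by 30% => multiply by 70/100
  2247/2 * 70/100 = 15729/20
Step 3: increase by 5% => multiply by 105/100
  15729/20 * 105/100 = 330309/400
Final value = 330309/400

330309/400


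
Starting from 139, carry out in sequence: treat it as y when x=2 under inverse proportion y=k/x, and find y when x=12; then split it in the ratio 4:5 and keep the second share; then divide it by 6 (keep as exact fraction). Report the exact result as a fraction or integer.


Start with 139.
Step 1: Inverse prop: k = (139)*2; new y = k/12 = 139*2/12 = 139/6
Step 2: Split 4:5, second share = 139/6 * 5/9 = 695/54
Step 3: Divide by 6: 695/54 / 6 = 695/324
Final result = 695/324

695/324


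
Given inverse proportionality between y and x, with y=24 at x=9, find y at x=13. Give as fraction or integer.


Inverse proportion: y = k/x
Find k: k = 9 * 24 = 216
Compute y at x=13: y = 216/13
y = 216/13

216/13


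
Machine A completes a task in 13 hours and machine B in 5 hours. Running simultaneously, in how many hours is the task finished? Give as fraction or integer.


Rate of A = 1/13 job per hour
Rate of B = 1/5 job per hour
Combined rate = 1/13 + 1/5
Find common denominator: (5 + 13)/(13*5) = 18/65
Combined rate = 18/65 job per hour
Time together = 1 / (18/65) = 65/18 hours

65/18


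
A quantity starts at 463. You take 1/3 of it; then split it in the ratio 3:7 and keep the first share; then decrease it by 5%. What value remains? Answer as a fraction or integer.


Start with 463.
Step 1: Take 1/3: 463 * 1/3 = 463/3
Step 2: Split 3:7, first share = 463/3 * 3/10 = 463/10
Step 3: Decrease by 5%: 463/10 * 95/100 = 8797/200
Final result = 8797/200

8797/200


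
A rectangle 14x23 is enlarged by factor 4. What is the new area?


Original dimensions: 14 x 23
Enlargement factor = 4
New width = 14 * 4 = 56
New height = 23 * 4 = 92
New area = 56 * 92 = 5152

5152


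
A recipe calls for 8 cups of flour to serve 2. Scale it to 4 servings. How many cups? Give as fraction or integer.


Original: 8 cups for 2 servings
Target servings = 4
Scaling factor = 4/2
New amount = 8 * 4/2
= 32/2
= 16 cups

16


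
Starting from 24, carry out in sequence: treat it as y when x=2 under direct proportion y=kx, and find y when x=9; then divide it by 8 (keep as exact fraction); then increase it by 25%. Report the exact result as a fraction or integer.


Start with 24.
Step 1: Direct prop: k = (24)/2; new y = k*9 = 24*9/2 = 108
Step 2: Divide by 8: 108 / 8 = 27/2
Step 3: Increase by 25%: 27/2 * 125/100 = 135/8
Final result = 135/8

135/8


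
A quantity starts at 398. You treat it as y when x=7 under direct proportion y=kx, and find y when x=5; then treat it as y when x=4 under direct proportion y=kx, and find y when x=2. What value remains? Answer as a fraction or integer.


Start with 398.
Step 1: Direct prop: k = (398)/7; new y = k*5 = 398*5/7 = 1990/7
Step 2: Direct prop: k = (1990/7)/4; new y = k*2 = 1990/7*2/4 = 995/7
Final result = 995/7

995/7


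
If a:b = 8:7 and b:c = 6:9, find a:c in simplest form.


Given a:b = 8:7 and b:c = 6:9
Make b consistent. Multiply first ratio by 6: a:b = 48:42
Multiply second ratio by 7: b:c = 42:63
Now b = 42 in both, so a:b:c = 48:42:63
Therefore a:c = 48:63
Simplify by GCD: a:c = 16:21

16:21


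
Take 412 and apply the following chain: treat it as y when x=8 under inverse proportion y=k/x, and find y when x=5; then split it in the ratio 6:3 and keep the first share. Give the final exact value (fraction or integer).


Start with 412.
Step 1: Inverse prop: k = (412)*8; new y = k/5 = 412*8/5 = 3296/5
Step 2: Split 6:3, first share = 3296/5 * 6/9 = 6592/15
Final result = 6592/15

6592/15


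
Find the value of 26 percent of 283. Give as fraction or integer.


Compute 26% of 283
Convert percentage: 26% = 26/100
Multiply: 283 * 26/100
= 7358/100
= 3679/50

3679/50


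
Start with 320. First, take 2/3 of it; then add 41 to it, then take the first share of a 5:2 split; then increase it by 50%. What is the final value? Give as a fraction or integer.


Start with 320.
Step 1: Take 2/3: 320 * 2/3 = 640/3
Step 2: Add 41: 640/3+41=763/3; split 5:2 first = 763/3*5/7 = 545/3
Step 3: Increase by 50%: 545/3 * 150/100 = 545/2
Final result = 545/2

545/2


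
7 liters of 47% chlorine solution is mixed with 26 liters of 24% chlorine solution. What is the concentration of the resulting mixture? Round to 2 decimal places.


Solute in mixture 1 = 47% of 7 L = 7*47/100 = 329/100 L
Solute in mixture 2 = 24% of 26 L = 26*24/100 = 156/25 L
Total solute = 329/100 + 156/25 = 953/100 L
Total volume = 7 + 26 = 33 L
Final concentration = 953/100/33 * 100 = 28.88%

28.88


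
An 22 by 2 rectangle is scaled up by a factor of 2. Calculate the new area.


Original dimensions: 22 x 2
Enlargement factor = 2
New width = 22 * 2 = 44
New height = 2 * 2 = 4
New area = 44 * 4 = 176

176


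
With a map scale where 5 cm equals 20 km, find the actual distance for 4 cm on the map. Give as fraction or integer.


Map scale: 5 cm = 20 km
Measured distance on map = 4 cm
Set up proportion: 4 * 20 / 5
= 80 / 5
= 16 km

16


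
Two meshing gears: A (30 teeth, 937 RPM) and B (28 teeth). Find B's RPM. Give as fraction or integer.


Gear ratio: teeth_A * RPM_A = teeth_B * RPM_B
30 * 937 = 28 * RPM_B
28110 = 28 * RPM_B
RPM_B = 28110 / 28
RPM_B = 14055/14

14055/14


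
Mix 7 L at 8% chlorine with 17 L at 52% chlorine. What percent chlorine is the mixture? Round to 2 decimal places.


Solute in mixture 1 = 8% of 7 L = 7*8/100 = 14/25 L
Solute in mixture 2 = 52% of 17 L = 17*52/100 = 221/25 L
Total solute = 14/25 + 221/25 = 47/5 L
Total volume = 7 + 17 = 24 L
Final concentration = 47/5/24 * 100 = 39.17%

39.17


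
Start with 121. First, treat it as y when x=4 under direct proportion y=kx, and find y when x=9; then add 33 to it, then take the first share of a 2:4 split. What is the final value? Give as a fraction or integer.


Start with 121.
Step 1: Direct prop: k = (121)/4; new y = k*9 = 121*9/4 = 1089/4
Step 2: Add 33: 1089/4+33=1221/4; split 2:4 first = 1221/4*2/6 = 407/4
Final result = 407/4

407/4


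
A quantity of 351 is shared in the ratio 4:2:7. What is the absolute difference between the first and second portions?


Total parts = 4 + 2 + 7 = 13
Value per part = 351 / 13 = 27
Shares: 4*27=108, 2*27=54, 7*27=189
First share = 108, second share = 54
Difference = |108 - 54| = 54

54


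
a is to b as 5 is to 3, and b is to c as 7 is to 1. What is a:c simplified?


Given a:b = 5:3 and b:c = 7:1
Make b consistent. Multiply first ratio by 7: a:b = 35:21
Multiply second ratio by 3: b:c = 21:3
Now b = 21 in both, so a:b:c = 35:21:3
Therefore a:c = 35:3
Simplify by GCD: a:c = 35:3

35:3


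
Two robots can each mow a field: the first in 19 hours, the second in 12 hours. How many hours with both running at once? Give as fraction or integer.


Rate of A = 1/19 job per hour
Rate of B = 1/12 job per hour
Combined rate = 1/19 + 1/12
Find common denominator: (12 + 19)/(19*12) = 31/228
Combined rate = 31/228 job per hour
Time together = 1 / (31/228) = 228/31 hours

228/31


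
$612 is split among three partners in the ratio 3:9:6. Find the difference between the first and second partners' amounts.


Total parts = 3 + 9 + 6 = 18
Value per part = 612 / 18 = 34
Shares: 3*34=102, 9*34=306, 6*34=204
First share = 102, second share = 306
Difference = |102 - 306| = 204

204


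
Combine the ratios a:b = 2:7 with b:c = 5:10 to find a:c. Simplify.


Given a:b = 2:7 and b:c = 5:10
Make b consistent. Multiply first ratio by 5: a:b = 10:35
Multiply second ratio by 7: b:c = 35:70
Now b = 35 in both, so a:b:c = 10:35:70
Therefore a:c = 10:70
Simplify by GCD: a:c = 1:7

1:7


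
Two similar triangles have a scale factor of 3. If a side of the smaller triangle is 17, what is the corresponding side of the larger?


Similar triangles have proportional sides
Scale factor = 3
Smaller side = 17
Corresponding larger side = 17 * 3
= 51

51


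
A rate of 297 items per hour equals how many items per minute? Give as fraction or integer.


Converting from per hour to per minute
Rate = 297 items per hour
Divide by 60: 297/60
= 99/20 items per minute

99/20


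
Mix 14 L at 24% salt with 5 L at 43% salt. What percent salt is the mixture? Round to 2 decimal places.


Solute in mixture 1 = 24% of 14 L = 14*24/100 = 84/25 L
Solute in mixture 2 = 43% of 5 L = 5*43/100 = 43/20 L
Total solute = 84/25 + 43/20 = 551/100 L
Total volume = 14 + 5 = 19 L
Final concentration = 551/100/19 * 100 = 29.00%

29.00


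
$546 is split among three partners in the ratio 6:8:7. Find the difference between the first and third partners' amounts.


Total parts = 6 + 8 + 7 = 21
Value per part = 546 / 21 = 26
Shares: 6*26=156, 8*26=208, 7*26=182
First share = 156, third share = 182
Difference = |156 - 182| = 26

26


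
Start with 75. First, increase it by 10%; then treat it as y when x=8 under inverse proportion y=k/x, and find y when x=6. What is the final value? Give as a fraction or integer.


Start with 75.
Step 1: Increase by 10%: 75 * 110/100 = 165/2
Step 2: Inverse prop: k = (165/2)*8; new y = k/6 = 165/2*8/6 = 110
Final result = 110

110


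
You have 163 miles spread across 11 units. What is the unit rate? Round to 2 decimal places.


Total miles = 163
Number of units = 11
Unit rate = 163 / 11
= 14.82 miles per unit

14.82


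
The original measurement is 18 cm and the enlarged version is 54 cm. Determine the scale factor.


Original length = 18 cm
Scaled length = 54 cm
Scale factor = 54 / 18
= 3

3


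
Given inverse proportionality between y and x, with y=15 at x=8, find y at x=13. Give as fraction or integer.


Inverse proportion: y = k/x
Find k: k = 8 * 15 = 120
Compute y at x=13: y = 120/13
y = 120/13

120/13


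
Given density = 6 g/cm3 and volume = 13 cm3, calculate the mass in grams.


Using mass = density * volume
Density = 6 g/cm3
Volume = 13 cm3
Mass = 6 * 13
= 78 g

78


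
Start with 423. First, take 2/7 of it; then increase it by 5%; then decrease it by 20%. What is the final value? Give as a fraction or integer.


Start with 423.
Step 1: Take 2/7: 423 * 2/7 = 846/7
Step 2: Increase by 5%: 846/7 * 105/100 = 1269/10
Step 3: Decrease by 20%: 1269/10 * 80/100 = 2538/25
Final result = 2538/25

2538/25


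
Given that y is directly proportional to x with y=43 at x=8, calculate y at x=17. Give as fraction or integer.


Direct proportion: y = kx
Find k: k = 43/8 = 43/8
Compute y at x=17: y = 43/8 * 17
y = 731/8

731/8


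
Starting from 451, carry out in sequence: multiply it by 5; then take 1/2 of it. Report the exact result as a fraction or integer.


Start with 451.
Step 1: Multiply by 5: 451 * 5 = 2255
Step 2: Take 1/2: 2255 * 1/2 = 2255/2
Final result = 2255/2

2255/2


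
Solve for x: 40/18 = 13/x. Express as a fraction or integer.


Setting up: 40/18 = 13/x
Cross multiply: 40 * x = 18 * 13
40x = 234
x = 234/40
x = 117/20

117/20


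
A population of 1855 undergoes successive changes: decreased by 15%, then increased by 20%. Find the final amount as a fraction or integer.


Start: 1855
Step 1: decrease by 15% => multiply by 85/100
  1855 * 85/100 = 6307/4
Step 2: increase by 20% => multiply by 120/100
  6307/4 * 120/100 = 18921/10
Final value = 18921/10

18921/10


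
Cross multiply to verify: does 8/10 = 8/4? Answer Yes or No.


Cross multiply to check 8/10 = 8/4
Left cross product: 8 * 4 = 32
Right cross product: 10 * 8 = 80
32 != 80
Not equal, so proportions differ => No

No


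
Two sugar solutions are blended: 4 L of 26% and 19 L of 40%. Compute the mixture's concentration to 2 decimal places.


Solute in mixture 1 = 26% of 4 L = 4*26/100 = 26/25 L
Solute in mixture 2 = 40% of 19 L = 19*40/100 = 38/5 L
Total solute = 26/25 + 38/5 = 216/25 L
Total volume = 4 + 19 = 23 L
Final concentration = 216/25/23 * 100 = 37.57%

37.57


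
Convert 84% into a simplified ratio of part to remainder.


Part = 84%, Remainder = 16%
Ratio = 84:16
GCD(84, 16) = 4
Simplify: 21:4 = 21:4

21:4


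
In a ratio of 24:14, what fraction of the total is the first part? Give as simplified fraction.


Total parts = 24 + 14 = 38
First part fraction = 24/38
Simplify: 24/38 = 12/19

12/19


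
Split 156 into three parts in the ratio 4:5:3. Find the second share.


Ratio = 4:5:3
Total parts = 4 + 5 + 3 = 12
Value per part = 156 / 12 = 13
First share = 4 * 13 = 52
Middle share = 5 * 13 = 65
Third share = 3 * 13 = 39

65


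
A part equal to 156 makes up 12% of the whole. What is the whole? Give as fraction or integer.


Given: 156 is 12% of the whole
Set up: 156 = 12/100 * whole
whole = 156 * 100 / 12
whole = 15600 / 12
whole = 1300

1300


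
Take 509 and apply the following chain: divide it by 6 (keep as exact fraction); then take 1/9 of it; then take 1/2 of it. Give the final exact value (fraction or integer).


Start with 509.
Step 1: Divide by 6: 509 / 6 = 509/6
Step 2: Take 1/9: 509/6 * 1/9 = 509/54
Step 3: Take 1/2: 509/54 * 1/2 = 509/108
Final result = 509/108

509/108


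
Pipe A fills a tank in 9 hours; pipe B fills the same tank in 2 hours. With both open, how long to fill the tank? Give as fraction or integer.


Rate of A = 1/9 job per hour
Rate of B = 1/2 job per hour
Combined rate = 1/9 + 1/2
Find common denominator: (2 + 9)/(9*2) = 11/18
Combined rate = 11/18 job per hour
Time together = 1 / (11/18) = 18/11 hours

18/11


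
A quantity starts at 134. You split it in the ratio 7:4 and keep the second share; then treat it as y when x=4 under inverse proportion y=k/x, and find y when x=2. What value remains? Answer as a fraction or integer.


Start with 134.
Step 1: Split 7:4, second share = 134 * 4/11 = 536/11
Step 2: Inverse prop: k = (536/11)*4; new y = k/2 = 536/11*4/2 = 1072/11
Final result = 1072/11

1072/11


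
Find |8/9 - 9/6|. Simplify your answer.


Simplify: 8/9 = 8/9 and 9/6 = 3/2
Find common denominator: LCD = 18
Convert: 16/18 and 27/18
Difference = |16 - 27|/18 = 11/18
Simplified = 11/18

11/18


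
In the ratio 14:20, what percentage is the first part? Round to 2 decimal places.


Total parts = 14 + 20 = 34
First part fraction = 14/34
Percentage = (14/34) * 100
= 0.411765 * 100
= 41.18%

41.18


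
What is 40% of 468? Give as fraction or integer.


Compute 40% of 468
Convert percentage: 40% = 40/100
Multiply: 468 * 40/100
= 18720/100
= 936/5

936/5


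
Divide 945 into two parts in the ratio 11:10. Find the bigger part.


Total parts = 11 + 10 = 21
Value per part = 945 / 21 = 45
First share = 11 * 45 = 495
Second share = 10 * 45 = 450
Larger share = 495

495


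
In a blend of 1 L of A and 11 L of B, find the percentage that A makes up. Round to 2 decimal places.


Volume of A = 1 L
Volume of B = 11 L
Total volume = 1 + 11 = 12 L
Percentage of A = (1/12) * 100
= 8.33%

8.33


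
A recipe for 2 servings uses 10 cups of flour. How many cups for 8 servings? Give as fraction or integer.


Original: 10 cups for 2 servings
Target servings = 8
Scaling factor = 8/2
New amount = 10 * 8/2
= 80/2
= 40 cups

40


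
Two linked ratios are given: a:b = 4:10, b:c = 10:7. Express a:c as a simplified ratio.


Given a:b = 4:10 and b:c = 10:7
Make b consistent. Multiply first ratio by 10: a:b = 40:100
Multiply second ratio by 10: b:c = 100:70
Now b = 100 in both, so a:b:c = 40:100:70
Therefore a:c = 40:70
Simplify by GCD: a:c = 4:7

4:7


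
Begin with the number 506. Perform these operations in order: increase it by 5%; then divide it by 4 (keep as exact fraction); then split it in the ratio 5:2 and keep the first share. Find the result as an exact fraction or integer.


Start with 506.
Step 1: Increase by 5%: 506 * 105/100 = 5313/10
Step 2: Divide by 4: 5313/10 / 4 = 5313/40
Step 3: Split 5:2, first share = 5313/40 * 5/7 = 759/8
Final result = 759/8

759/8
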